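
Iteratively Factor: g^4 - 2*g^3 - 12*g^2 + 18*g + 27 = (g - 3)*(g^3 + g^2 - 9*g - 9) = (g - 3)*(g + 3)*(g^2 - 2*g - 3) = (g - 3)^2*(g + 3)*(g + 1)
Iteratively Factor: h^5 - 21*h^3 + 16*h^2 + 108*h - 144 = (h - 3)*(h^4 + 3*h^3 - 12*h^2 - 20*h + 48) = (h - 3)*(h - 2)*(h^3 + 5*h^2 - 2*h - 24) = (h - 3)*(h - 2)*(h + 4)*(h^2 + h - 6) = (h - 3)*(h - 2)*(h + 3)*(h + 4)*(h - 2)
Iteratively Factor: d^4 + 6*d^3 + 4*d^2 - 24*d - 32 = (d - 2)*(d^3 + 8*d^2 + 20*d + 16) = (d - 2)*(d + 2)*(d^2 + 6*d + 8) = (d - 2)*(d + 2)*(d + 4)*(d + 2)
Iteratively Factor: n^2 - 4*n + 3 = (n - 1)*(n - 3)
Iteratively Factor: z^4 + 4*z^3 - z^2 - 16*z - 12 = (z + 3)*(z^3 + z^2 - 4*z - 4) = (z + 2)*(z + 3)*(z^2 - z - 2) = (z + 1)*(z + 2)*(z + 3)*(z - 2)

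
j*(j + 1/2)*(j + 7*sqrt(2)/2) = j^3 + j^2/2 + 7*sqrt(2)*j^2/2 + 7*sqrt(2)*j/4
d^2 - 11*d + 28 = (d - 7)*(d - 4)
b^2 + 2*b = b*(b + 2)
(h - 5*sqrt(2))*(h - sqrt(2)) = h^2 - 6*sqrt(2)*h + 10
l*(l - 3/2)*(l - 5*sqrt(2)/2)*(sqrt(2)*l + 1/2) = sqrt(2)*l^4 - 9*l^3/2 - 3*sqrt(2)*l^3/2 - 5*sqrt(2)*l^2/4 + 27*l^2/4 + 15*sqrt(2)*l/8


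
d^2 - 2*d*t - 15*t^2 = (d - 5*t)*(d + 3*t)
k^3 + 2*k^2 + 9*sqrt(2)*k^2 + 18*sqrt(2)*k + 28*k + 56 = (k + 2)*(k + 2*sqrt(2))*(k + 7*sqrt(2))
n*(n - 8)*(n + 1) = n^3 - 7*n^2 - 8*n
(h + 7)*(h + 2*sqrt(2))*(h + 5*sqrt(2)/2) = h^3 + 9*sqrt(2)*h^2/2 + 7*h^2 + 10*h + 63*sqrt(2)*h/2 + 70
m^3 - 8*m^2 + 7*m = m*(m - 7)*(m - 1)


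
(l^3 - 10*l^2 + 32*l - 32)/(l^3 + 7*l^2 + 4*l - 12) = (l^3 - 10*l^2 + 32*l - 32)/(l^3 + 7*l^2 + 4*l - 12)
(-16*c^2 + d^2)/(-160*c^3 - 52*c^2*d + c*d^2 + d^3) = (4*c - d)/(40*c^2 + 3*c*d - d^2)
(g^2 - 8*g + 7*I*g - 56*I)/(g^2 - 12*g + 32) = (g + 7*I)/(g - 4)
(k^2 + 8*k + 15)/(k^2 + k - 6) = (k + 5)/(k - 2)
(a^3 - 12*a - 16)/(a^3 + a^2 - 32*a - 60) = (a^2 - 2*a - 8)/(a^2 - a - 30)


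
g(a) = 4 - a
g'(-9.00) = -1.00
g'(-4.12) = -1.00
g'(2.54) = -1.00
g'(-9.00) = -1.00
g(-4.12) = 8.12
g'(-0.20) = -1.00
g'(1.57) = -1.00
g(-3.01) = 7.01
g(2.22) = 1.78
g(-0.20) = 4.20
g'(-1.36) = -1.00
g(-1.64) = 5.64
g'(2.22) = -1.00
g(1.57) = 2.43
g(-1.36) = 5.36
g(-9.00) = 13.00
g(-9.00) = 13.00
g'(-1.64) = -1.00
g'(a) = -1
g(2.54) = 1.46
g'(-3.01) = -1.00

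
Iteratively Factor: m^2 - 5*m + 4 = (m - 4)*(m - 1)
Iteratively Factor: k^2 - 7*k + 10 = (k - 2)*(k - 5)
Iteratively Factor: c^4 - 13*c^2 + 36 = (c - 2)*(c^3 + 2*c^2 - 9*c - 18) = (c - 3)*(c - 2)*(c^2 + 5*c + 6) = (c - 3)*(c - 2)*(c + 3)*(c + 2)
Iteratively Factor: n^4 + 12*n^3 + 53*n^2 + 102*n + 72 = (n + 3)*(n^3 + 9*n^2 + 26*n + 24) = (n + 2)*(n + 3)*(n^2 + 7*n + 12) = (n + 2)*(n + 3)*(n + 4)*(n + 3)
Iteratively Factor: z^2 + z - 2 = (z + 2)*(z - 1)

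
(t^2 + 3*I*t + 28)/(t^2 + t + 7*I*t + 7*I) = (t - 4*I)/(t + 1)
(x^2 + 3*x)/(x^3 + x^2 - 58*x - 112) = x*(x + 3)/(x^3 + x^2 - 58*x - 112)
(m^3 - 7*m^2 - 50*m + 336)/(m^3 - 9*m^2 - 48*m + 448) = (m - 6)/(m - 8)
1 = 1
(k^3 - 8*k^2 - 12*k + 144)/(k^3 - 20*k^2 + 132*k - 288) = (k + 4)/(k - 8)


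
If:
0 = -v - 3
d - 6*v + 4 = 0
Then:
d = -22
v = -3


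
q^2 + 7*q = q*(q + 7)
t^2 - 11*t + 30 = (t - 6)*(t - 5)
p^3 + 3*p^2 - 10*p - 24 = (p - 3)*(p + 2)*(p + 4)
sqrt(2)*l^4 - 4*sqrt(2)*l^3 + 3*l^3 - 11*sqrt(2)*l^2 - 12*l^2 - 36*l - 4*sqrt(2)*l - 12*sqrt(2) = (l - 6)*(l + 2)*(l + sqrt(2))*(sqrt(2)*l + 1)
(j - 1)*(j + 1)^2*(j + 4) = j^4 + 5*j^3 + 3*j^2 - 5*j - 4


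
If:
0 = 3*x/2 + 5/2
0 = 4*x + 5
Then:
No Solution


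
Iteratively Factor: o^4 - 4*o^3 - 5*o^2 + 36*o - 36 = (o - 2)*(o^3 - 2*o^2 - 9*o + 18) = (o - 2)^2*(o^2 - 9) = (o - 2)^2*(o + 3)*(o - 3)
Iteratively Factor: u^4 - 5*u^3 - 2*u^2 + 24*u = (u - 4)*(u^3 - u^2 - 6*u) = u*(u - 4)*(u^2 - u - 6) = u*(u - 4)*(u + 2)*(u - 3)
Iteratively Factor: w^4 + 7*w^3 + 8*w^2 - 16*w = (w)*(w^3 + 7*w^2 + 8*w - 16) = w*(w - 1)*(w^2 + 8*w + 16) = w*(w - 1)*(w + 4)*(w + 4)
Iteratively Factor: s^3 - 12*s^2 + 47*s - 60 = (s - 4)*(s^2 - 8*s + 15) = (s - 4)*(s - 3)*(s - 5)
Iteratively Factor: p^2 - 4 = (p + 2)*(p - 2)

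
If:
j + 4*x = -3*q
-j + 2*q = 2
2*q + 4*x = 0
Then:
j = -2/3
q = 2/3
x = -1/3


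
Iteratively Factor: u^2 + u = (u)*(u + 1)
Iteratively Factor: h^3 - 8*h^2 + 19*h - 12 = (h - 3)*(h^2 - 5*h + 4) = (h - 3)*(h - 1)*(h - 4)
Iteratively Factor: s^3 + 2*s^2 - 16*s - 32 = (s + 2)*(s^2 - 16) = (s + 2)*(s + 4)*(s - 4)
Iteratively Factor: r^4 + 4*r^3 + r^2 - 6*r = (r + 2)*(r^3 + 2*r^2 - 3*r) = r*(r + 2)*(r^2 + 2*r - 3) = r*(r - 1)*(r + 2)*(r + 3)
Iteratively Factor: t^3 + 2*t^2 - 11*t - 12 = (t + 1)*(t^2 + t - 12) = (t + 1)*(t + 4)*(t - 3)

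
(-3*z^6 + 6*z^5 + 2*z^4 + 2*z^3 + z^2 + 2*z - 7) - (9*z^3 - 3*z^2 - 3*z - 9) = -3*z^6 + 6*z^5 + 2*z^4 - 7*z^3 + 4*z^2 + 5*z + 2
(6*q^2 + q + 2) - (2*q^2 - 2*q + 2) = 4*q^2 + 3*q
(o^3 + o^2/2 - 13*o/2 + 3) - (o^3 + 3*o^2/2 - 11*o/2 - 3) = -o^2 - o + 6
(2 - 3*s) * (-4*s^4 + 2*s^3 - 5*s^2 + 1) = 12*s^5 - 14*s^4 + 19*s^3 - 10*s^2 - 3*s + 2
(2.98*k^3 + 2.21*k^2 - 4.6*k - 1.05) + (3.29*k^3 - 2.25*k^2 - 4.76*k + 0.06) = 6.27*k^3 - 0.04*k^2 - 9.36*k - 0.99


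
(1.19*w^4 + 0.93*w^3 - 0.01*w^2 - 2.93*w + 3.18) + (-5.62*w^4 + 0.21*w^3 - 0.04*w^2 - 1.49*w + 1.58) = -4.43*w^4 + 1.14*w^3 - 0.05*w^2 - 4.42*w + 4.76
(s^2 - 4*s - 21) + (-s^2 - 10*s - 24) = -14*s - 45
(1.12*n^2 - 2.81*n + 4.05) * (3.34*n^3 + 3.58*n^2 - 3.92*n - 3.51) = 3.7408*n^5 - 5.3758*n^4 - 0.923200000000003*n^3 + 21.583*n^2 - 6.0129*n - 14.2155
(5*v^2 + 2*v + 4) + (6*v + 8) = 5*v^2 + 8*v + 12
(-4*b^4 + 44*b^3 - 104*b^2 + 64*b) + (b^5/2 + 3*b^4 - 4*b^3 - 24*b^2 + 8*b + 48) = b^5/2 - b^4 + 40*b^3 - 128*b^2 + 72*b + 48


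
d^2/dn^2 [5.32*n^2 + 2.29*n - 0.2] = 10.6400000000000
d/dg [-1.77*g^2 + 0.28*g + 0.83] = 0.28 - 3.54*g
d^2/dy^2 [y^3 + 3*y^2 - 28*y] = 6*y + 6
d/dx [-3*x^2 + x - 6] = 1 - 6*x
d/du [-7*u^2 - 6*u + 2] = -14*u - 6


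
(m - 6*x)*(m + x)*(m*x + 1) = m^3*x - 5*m^2*x^2 + m^2 - 6*m*x^3 - 5*m*x - 6*x^2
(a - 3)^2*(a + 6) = a^3 - 27*a + 54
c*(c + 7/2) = c^2 + 7*c/2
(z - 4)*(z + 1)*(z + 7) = z^3 + 4*z^2 - 25*z - 28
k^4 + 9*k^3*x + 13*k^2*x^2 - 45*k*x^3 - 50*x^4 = (k - 2*x)*(k + x)*(k + 5*x)^2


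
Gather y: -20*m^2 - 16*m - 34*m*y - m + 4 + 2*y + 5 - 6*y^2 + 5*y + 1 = -20*m^2 - 17*m - 6*y^2 + y*(7 - 34*m) + 10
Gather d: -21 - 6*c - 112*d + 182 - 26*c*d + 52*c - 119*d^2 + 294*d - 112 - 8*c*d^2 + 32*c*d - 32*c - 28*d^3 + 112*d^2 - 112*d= 14*c - 28*d^3 + d^2*(-8*c - 7) + d*(6*c + 70) + 49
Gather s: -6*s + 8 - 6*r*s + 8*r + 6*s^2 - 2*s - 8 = 8*r + 6*s^2 + s*(-6*r - 8)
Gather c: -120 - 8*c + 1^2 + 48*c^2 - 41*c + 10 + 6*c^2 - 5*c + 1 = 54*c^2 - 54*c - 108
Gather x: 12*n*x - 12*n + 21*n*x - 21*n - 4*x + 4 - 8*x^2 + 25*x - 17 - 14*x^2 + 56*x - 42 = -33*n - 22*x^2 + x*(33*n + 77) - 55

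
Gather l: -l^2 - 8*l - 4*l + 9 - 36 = -l^2 - 12*l - 27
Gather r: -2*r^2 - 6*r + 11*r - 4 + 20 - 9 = -2*r^2 + 5*r + 7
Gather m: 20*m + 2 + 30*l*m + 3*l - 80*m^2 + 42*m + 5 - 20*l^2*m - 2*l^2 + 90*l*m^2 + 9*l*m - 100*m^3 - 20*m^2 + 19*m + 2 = -2*l^2 + 3*l - 100*m^3 + m^2*(90*l - 100) + m*(-20*l^2 + 39*l + 81) + 9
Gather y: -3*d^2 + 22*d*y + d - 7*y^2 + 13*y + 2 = -3*d^2 + d - 7*y^2 + y*(22*d + 13) + 2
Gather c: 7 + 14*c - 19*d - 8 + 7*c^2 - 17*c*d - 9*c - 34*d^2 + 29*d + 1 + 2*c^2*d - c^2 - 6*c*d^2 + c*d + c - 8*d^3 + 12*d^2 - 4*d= c^2*(2*d + 6) + c*(-6*d^2 - 16*d + 6) - 8*d^3 - 22*d^2 + 6*d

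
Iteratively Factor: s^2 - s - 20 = (s - 5)*(s + 4)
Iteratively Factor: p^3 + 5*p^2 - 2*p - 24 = (p - 2)*(p^2 + 7*p + 12) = (p - 2)*(p + 3)*(p + 4)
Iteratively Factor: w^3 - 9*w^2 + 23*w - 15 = (w - 5)*(w^2 - 4*w + 3) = (w - 5)*(w - 3)*(w - 1)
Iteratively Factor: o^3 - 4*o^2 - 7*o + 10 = (o - 5)*(o^2 + o - 2) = (o - 5)*(o - 1)*(o + 2)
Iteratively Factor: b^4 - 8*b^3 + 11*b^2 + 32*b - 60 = (b + 2)*(b^3 - 10*b^2 + 31*b - 30) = (b - 5)*(b + 2)*(b^2 - 5*b + 6) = (b - 5)*(b - 2)*(b + 2)*(b - 3)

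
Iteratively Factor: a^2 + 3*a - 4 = (a - 1)*(a + 4)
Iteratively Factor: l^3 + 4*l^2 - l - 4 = (l + 1)*(l^2 + 3*l - 4) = (l + 1)*(l + 4)*(l - 1)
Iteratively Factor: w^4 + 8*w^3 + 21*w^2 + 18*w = (w + 2)*(w^3 + 6*w^2 + 9*w) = (w + 2)*(w + 3)*(w^2 + 3*w) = w*(w + 2)*(w + 3)*(w + 3)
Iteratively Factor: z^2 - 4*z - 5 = (z - 5)*(z + 1)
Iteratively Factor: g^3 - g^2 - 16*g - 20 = (g + 2)*(g^2 - 3*g - 10) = (g + 2)^2*(g - 5)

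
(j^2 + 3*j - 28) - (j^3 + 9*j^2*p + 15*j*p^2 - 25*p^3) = -j^3 - 9*j^2*p + j^2 - 15*j*p^2 + 3*j + 25*p^3 - 28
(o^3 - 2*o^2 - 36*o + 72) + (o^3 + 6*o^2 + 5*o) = 2*o^3 + 4*o^2 - 31*o + 72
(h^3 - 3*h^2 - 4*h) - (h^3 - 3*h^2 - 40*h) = 36*h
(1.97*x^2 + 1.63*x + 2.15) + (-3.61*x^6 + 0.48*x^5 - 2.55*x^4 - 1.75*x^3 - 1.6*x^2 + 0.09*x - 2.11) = -3.61*x^6 + 0.48*x^5 - 2.55*x^4 - 1.75*x^3 + 0.37*x^2 + 1.72*x + 0.04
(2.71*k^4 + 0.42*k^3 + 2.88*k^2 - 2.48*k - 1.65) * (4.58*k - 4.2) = 12.4118*k^5 - 9.4584*k^4 + 11.4264*k^3 - 23.4544*k^2 + 2.859*k + 6.93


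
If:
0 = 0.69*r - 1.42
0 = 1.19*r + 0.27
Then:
No Solution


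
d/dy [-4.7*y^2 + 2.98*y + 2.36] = 2.98 - 9.4*y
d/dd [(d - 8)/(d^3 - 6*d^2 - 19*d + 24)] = 2*(-d - 1)/(d^4 + 4*d^3 - 2*d^2 - 12*d + 9)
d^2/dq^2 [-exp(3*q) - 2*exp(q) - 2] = (-9*exp(2*q) - 2)*exp(q)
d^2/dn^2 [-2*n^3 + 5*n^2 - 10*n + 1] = 10 - 12*n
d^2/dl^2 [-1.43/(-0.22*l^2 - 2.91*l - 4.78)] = (-0.138424*l^2 - 1.830972*l + 1.43*(0.44*l + 2.91)*(0.88*l + 5.82) - 3.007576)/(0.22*l^2 + 2.91*l + 4.78)^3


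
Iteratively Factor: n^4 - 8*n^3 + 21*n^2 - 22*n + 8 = (n - 4)*(n^3 - 4*n^2 + 5*n - 2) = (n - 4)*(n - 1)*(n^2 - 3*n + 2) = (n - 4)*(n - 2)*(n - 1)*(n - 1)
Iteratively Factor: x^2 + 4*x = (x + 4)*(x)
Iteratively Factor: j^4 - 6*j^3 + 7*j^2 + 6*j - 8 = (j + 1)*(j^3 - 7*j^2 + 14*j - 8) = (j - 2)*(j + 1)*(j^2 - 5*j + 4) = (j - 2)*(j - 1)*(j + 1)*(j - 4)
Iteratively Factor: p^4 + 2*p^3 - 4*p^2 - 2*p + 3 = (p - 1)*(p^3 + 3*p^2 - p - 3) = (p - 1)*(p + 1)*(p^2 + 2*p - 3) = (p - 1)^2*(p + 1)*(p + 3)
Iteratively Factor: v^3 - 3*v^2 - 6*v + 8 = (v - 4)*(v^2 + v - 2) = (v - 4)*(v + 2)*(v - 1)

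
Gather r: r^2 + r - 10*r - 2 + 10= r^2 - 9*r + 8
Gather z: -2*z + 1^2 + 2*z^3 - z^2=2*z^3 - z^2 - 2*z + 1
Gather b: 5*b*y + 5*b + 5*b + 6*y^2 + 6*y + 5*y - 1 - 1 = b*(5*y + 10) + 6*y^2 + 11*y - 2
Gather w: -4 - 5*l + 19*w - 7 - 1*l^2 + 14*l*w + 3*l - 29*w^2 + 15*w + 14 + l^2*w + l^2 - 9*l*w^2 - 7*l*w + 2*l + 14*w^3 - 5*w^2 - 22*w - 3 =14*w^3 + w^2*(-9*l - 34) + w*(l^2 + 7*l + 12)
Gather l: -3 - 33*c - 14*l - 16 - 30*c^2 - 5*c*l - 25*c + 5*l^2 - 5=-30*c^2 - 58*c + 5*l^2 + l*(-5*c - 14) - 24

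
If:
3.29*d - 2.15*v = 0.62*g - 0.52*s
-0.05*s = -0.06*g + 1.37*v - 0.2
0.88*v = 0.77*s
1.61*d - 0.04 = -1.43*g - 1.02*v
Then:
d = 0.04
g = -0.12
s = 0.15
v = 0.14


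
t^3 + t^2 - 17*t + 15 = (t - 3)*(t - 1)*(t + 5)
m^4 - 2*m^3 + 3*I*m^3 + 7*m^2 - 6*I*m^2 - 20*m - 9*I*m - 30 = (m - 3)*(m + 1)*(m - 2*I)*(m + 5*I)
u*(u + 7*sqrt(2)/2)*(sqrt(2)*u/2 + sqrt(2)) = sqrt(2)*u^3/2 + sqrt(2)*u^2 + 7*u^2/2 + 7*u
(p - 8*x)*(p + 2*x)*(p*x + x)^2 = p^4*x^2 - 6*p^3*x^3 + 2*p^3*x^2 - 16*p^2*x^4 - 12*p^2*x^3 + p^2*x^2 - 32*p*x^4 - 6*p*x^3 - 16*x^4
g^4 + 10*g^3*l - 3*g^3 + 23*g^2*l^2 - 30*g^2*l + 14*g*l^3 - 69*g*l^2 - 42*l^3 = (g - 3)*(g + l)*(g + 2*l)*(g + 7*l)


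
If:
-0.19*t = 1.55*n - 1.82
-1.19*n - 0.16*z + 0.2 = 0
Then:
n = 0.168067226890756 - 0.134453781512605*z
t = 1.0968597965502*z + 8.2078726227333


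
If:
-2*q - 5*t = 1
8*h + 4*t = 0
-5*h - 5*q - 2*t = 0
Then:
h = 5/52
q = -1/52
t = -5/26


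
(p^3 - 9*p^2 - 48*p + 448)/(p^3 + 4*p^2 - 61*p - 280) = (p - 8)/(p + 5)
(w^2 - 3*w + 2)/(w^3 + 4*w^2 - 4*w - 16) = (w - 1)/(w^2 + 6*w + 8)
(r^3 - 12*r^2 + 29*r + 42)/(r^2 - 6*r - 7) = r - 6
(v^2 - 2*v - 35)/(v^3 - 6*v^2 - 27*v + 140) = 1/(v - 4)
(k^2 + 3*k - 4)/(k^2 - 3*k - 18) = (-k^2 - 3*k + 4)/(-k^2 + 3*k + 18)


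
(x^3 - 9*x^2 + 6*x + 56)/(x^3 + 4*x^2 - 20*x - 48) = (x - 7)/(x + 6)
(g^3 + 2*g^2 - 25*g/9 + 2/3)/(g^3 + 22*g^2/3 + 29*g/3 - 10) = (g - 1/3)/(g + 5)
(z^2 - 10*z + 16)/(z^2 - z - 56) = (z - 2)/(z + 7)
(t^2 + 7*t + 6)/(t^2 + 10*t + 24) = (t + 1)/(t + 4)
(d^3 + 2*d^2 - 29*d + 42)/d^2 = d + 2 - 29/d + 42/d^2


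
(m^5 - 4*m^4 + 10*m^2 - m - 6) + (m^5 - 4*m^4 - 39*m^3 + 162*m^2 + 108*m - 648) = 2*m^5 - 8*m^4 - 39*m^3 + 172*m^2 + 107*m - 654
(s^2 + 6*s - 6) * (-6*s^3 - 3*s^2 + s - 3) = -6*s^5 - 39*s^4 + 19*s^3 + 21*s^2 - 24*s + 18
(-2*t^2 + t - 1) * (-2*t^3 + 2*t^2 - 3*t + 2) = 4*t^5 - 6*t^4 + 10*t^3 - 9*t^2 + 5*t - 2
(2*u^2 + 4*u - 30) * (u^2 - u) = 2*u^4 + 2*u^3 - 34*u^2 + 30*u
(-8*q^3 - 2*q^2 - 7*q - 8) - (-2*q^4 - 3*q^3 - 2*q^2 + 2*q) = 2*q^4 - 5*q^3 - 9*q - 8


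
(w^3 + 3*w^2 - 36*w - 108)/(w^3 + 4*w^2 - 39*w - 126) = (w + 6)/(w + 7)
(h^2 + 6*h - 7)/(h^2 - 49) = (h - 1)/(h - 7)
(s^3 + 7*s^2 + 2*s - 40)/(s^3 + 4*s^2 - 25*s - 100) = (s - 2)/(s - 5)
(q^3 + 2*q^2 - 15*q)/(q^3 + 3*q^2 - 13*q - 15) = q/(q + 1)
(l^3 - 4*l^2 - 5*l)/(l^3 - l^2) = (l^2 - 4*l - 5)/(l*(l - 1))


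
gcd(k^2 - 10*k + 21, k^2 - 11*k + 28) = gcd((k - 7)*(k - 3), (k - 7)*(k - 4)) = k - 7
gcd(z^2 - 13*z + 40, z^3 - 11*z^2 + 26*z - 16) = z - 8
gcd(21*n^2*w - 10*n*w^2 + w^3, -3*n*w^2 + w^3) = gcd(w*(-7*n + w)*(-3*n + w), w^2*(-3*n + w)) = -3*n*w + w^2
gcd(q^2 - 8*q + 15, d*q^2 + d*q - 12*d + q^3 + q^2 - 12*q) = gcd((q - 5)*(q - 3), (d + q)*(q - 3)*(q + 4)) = q - 3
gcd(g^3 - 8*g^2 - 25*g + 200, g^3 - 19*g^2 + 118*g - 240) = g^2 - 13*g + 40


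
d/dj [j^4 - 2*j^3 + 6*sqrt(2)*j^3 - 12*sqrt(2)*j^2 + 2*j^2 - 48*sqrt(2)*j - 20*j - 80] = 4*j^3 - 6*j^2 + 18*sqrt(2)*j^2 - 24*sqrt(2)*j + 4*j - 48*sqrt(2) - 20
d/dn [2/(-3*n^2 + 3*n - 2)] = 6*(2*n - 1)/(3*n^2 - 3*n + 2)^2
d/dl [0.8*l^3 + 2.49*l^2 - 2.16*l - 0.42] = 2.4*l^2 + 4.98*l - 2.16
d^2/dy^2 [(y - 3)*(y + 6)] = 2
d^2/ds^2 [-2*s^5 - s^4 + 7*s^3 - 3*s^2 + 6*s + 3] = -40*s^3 - 12*s^2 + 42*s - 6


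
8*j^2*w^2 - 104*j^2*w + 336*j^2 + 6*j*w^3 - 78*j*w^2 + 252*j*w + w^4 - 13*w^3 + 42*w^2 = (2*j + w)*(4*j + w)*(w - 7)*(w - 6)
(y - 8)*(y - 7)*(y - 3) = y^3 - 18*y^2 + 101*y - 168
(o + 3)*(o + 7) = o^2 + 10*o + 21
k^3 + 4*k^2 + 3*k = k*(k + 1)*(k + 3)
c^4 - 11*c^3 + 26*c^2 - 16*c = c*(c - 8)*(c - 2)*(c - 1)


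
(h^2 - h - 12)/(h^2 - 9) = (h - 4)/(h - 3)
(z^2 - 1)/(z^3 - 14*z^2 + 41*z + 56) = (z - 1)/(z^2 - 15*z + 56)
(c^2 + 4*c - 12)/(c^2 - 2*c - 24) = (-c^2 - 4*c + 12)/(-c^2 + 2*c + 24)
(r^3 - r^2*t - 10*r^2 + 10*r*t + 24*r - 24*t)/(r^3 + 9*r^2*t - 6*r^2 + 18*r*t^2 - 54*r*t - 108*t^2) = (r^2 - r*t - 4*r + 4*t)/(r^2 + 9*r*t + 18*t^2)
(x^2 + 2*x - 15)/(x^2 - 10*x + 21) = (x + 5)/(x - 7)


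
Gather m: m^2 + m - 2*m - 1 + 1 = m^2 - m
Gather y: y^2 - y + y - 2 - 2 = y^2 - 4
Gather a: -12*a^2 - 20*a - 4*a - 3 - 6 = -12*a^2 - 24*a - 9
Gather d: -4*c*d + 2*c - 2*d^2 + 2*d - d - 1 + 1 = 2*c - 2*d^2 + d*(1 - 4*c)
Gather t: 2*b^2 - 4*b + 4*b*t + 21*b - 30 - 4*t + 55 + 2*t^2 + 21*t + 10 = 2*b^2 + 17*b + 2*t^2 + t*(4*b + 17) + 35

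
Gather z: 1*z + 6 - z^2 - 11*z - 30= -z^2 - 10*z - 24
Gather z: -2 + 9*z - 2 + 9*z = 18*z - 4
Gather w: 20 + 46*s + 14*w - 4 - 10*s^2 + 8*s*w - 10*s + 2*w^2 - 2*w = -10*s^2 + 36*s + 2*w^2 + w*(8*s + 12) + 16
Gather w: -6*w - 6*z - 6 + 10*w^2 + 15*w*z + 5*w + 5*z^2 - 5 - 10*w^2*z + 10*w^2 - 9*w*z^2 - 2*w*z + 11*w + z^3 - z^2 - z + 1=w^2*(20 - 10*z) + w*(-9*z^2 + 13*z + 10) + z^3 + 4*z^2 - 7*z - 10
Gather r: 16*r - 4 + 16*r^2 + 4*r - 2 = 16*r^2 + 20*r - 6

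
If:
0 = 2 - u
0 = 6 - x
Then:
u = 2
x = 6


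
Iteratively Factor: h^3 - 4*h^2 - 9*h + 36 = (h - 4)*(h^2 - 9) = (h - 4)*(h - 3)*(h + 3)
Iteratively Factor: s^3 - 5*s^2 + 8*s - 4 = (s - 2)*(s^2 - 3*s + 2) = (s - 2)^2*(s - 1)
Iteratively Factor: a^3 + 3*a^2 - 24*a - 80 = (a + 4)*(a^2 - a - 20) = (a + 4)^2*(a - 5)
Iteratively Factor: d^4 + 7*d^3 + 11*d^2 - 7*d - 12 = (d + 4)*(d^3 + 3*d^2 - d - 3) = (d - 1)*(d + 4)*(d^2 + 4*d + 3) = (d - 1)*(d + 1)*(d + 4)*(d + 3)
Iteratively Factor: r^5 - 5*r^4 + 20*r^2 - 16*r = (r)*(r^4 - 5*r^3 + 20*r - 16) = r*(r - 2)*(r^3 - 3*r^2 - 6*r + 8) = r*(r - 2)*(r + 2)*(r^2 - 5*r + 4) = r*(r - 2)*(r - 1)*(r + 2)*(r - 4)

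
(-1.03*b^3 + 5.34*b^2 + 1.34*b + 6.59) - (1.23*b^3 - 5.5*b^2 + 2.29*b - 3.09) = -2.26*b^3 + 10.84*b^2 - 0.95*b + 9.68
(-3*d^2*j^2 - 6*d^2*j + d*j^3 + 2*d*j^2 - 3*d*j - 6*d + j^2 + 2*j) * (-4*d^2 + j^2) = 12*d^4*j^2 + 24*d^4*j - 4*d^3*j^3 - 8*d^3*j^2 + 12*d^3*j + 24*d^3 - 3*d^2*j^4 - 6*d^2*j^3 - 4*d^2*j^2 - 8*d^2*j + d*j^5 + 2*d*j^4 - 3*d*j^3 - 6*d*j^2 + j^4 + 2*j^3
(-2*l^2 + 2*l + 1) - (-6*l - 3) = -2*l^2 + 8*l + 4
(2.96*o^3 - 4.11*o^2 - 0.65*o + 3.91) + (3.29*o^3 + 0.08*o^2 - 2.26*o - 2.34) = 6.25*o^3 - 4.03*o^2 - 2.91*o + 1.57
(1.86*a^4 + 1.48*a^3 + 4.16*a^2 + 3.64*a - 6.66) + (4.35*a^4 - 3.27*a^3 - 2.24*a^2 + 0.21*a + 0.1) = 6.21*a^4 - 1.79*a^3 + 1.92*a^2 + 3.85*a - 6.56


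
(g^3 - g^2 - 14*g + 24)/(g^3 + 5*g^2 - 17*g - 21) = (g^2 + 2*g - 8)/(g^2 + 8*g + 7)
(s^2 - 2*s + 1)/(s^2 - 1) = (s - 1)/(s + 1)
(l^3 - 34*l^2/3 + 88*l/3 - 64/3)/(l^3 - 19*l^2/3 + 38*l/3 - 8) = (l - 8)/(l - 3)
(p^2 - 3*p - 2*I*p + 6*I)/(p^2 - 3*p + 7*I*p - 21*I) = (p - 2*I)/(p + 7*I)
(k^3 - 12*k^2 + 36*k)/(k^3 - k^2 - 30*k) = (k - 6)/(k + 5)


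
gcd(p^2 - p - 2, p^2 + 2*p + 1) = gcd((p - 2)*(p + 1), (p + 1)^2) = p + 1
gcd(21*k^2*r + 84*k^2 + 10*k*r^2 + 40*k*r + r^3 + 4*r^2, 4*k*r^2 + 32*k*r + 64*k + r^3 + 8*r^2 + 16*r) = r + 4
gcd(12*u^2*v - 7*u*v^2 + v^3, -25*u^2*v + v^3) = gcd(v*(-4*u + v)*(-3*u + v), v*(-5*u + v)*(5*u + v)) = v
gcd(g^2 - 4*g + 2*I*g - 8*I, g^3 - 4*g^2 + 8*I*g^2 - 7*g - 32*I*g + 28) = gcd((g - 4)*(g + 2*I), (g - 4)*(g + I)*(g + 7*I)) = g - 4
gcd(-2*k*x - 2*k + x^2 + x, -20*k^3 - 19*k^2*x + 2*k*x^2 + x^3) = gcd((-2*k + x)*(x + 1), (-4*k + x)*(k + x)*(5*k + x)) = 1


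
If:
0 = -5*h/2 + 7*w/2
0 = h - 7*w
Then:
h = 0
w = 0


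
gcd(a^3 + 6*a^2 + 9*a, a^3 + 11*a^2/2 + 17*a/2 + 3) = a + 3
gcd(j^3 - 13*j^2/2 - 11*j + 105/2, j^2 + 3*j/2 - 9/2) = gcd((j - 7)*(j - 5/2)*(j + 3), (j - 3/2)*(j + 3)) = j + 3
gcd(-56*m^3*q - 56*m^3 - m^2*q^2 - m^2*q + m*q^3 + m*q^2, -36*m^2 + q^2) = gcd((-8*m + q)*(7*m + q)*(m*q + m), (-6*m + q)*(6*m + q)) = 1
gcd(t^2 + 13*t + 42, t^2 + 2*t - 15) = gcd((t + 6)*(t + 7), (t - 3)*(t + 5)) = 1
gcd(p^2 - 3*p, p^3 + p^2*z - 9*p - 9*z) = p - 3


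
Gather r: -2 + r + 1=r - 1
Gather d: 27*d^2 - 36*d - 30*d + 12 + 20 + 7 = 27*d^2 - 66*d + 39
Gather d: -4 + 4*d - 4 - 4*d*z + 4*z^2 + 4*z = d*(4 - 4*z) + 4*z^2 + 4*z - 8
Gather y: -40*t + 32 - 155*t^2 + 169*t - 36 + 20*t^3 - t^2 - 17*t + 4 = 20*t^3 - 156*t^2 + 112*t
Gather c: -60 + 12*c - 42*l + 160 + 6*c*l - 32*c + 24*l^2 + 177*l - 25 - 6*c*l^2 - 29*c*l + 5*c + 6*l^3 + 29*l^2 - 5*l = c*(-6*l^2 - 23*l - 15) + 6*l^3 + 53*l^2 + 130*l + 75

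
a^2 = a^2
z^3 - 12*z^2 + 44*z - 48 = (z - 6)*(z - 4)*(z - 2)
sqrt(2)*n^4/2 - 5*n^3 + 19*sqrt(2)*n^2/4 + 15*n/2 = n*(n - 3*sqrt(2))*(n - 5*sqrt(2)/2)*(sqrt(2)*n/2 + 1/2)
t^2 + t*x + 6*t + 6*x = (t + 6)*(t + x)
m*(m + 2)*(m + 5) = m^3 + 7*m^2 + 10*m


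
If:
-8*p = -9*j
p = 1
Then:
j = 8/9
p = 1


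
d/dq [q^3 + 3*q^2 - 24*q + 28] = 3*q^2 + 6*q - 24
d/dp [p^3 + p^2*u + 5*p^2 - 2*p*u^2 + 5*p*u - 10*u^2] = 3*p^2 + 2*p*u + 10*p - 2*u^2 + 5*u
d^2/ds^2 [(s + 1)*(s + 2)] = 2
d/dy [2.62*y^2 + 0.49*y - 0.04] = 5.24*y + 0.49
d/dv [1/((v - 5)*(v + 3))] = 2*(1 - v)/(v^4 - 4*v^3 - 26*v^2 + 60*v + 225)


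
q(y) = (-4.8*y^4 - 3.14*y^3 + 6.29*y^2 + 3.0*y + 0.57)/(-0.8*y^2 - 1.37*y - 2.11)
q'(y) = (1.6*y + 1.37)*(-4.8*y^4 - 3.14*y^3 + 6.29*y^2 + 3.0*y + 0.57)/(-0.8*y^2 - 1.37*y - 2.11)^2 + (-19.2*y^3 - 9.42*y^2 + 12.58*y + 3.0)/(-0.8*y^2 - 1.37*y - 2.11) = (7.68*y^5 + 22.24*y^4 + 49.1156*y^3 + 13.6589*y^2 - 25.6318*y - 5.5491)/(0.64*y^4 + 2.192*y^3 + 5.2529*y^2 + 5.7814*y + 4.4521)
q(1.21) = 0.49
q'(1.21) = 5.66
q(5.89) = 162.98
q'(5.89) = 63.63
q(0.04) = -0.32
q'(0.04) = -1.40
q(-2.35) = 23.39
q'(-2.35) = -34.67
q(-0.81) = -1.23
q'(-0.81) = 2.14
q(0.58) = -1.03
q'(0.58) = -0.32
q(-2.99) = 48.76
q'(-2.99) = -44.13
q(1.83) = 6.30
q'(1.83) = 13.17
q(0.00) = -0.27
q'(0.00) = -1.25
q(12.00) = 777.69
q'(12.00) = 137.44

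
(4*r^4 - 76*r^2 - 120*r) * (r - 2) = 4*r^5 - 8*r^4 - 76*r^3 + 32*r^2 + 240*r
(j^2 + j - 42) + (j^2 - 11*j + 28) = 2*j^2 - 10*j - 14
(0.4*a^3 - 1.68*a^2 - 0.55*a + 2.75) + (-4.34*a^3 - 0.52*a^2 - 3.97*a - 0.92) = -3.94*a^3 - 2.2*a^2 - 4.52*a + 1.83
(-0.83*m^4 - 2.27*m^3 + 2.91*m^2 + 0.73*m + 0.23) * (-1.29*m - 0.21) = 1.0707*m^5 + 3.1026*m^4 - 3.2772*m^3 - 1.5528*m^2 - 0.45*m - 0.0483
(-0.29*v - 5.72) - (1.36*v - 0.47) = -1.65*v - 5.25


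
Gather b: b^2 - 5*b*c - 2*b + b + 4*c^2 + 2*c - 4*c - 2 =b^2 + b*(-5*c - 1) + 4*c^2 - 2*c - 2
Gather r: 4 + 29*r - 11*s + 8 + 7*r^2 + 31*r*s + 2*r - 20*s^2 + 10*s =7*r^2 + r*(31*s + 31) - 20*s^2 - s + 12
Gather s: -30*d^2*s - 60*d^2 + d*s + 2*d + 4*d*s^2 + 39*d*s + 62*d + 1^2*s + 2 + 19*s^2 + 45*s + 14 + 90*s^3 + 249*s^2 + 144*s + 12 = -60*d^2 + 64*d + 90*s^3 + s^2*(4*d + 268) + s*(-30*d^2 + 40*d + 190) + 28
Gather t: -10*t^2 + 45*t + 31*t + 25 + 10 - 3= -10*t^2 + 76*t + 32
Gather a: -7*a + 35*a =28*a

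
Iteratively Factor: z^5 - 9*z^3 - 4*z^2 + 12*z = (z + 2)*(z^4 - 2*z^3 - 5*z^2 + 6*z) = (z + 2)^2*(z^3 - 4*z^2 + 3*z) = z*(z + 2)^2*(z^2 - 4*z + 3) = z*(z - 3)*(z + 2)^2*(z - 1)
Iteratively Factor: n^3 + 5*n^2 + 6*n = (n + 2)*(n^2 + 3*n) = (n + 2)*(n + 3)*(n)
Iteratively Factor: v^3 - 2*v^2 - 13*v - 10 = (v - 5)*(v^2 + 3*v + 2) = (v - 5)*(v + 2)*(v + 1)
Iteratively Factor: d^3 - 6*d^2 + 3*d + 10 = (d + 1)*(d^2 - 7*d + 10) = (d - 2)*(d + 1)*(d - 5)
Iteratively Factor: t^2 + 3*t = (t)*(t + 3)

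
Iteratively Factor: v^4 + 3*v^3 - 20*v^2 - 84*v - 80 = (v - 5)*(v^3 + 8*v^2 + 20*v + 16) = (v - 5)*(v + 2)*(v^2 + 6*v + 8) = (v - 5)*(v + 2)*(v + 4)*(v + 2)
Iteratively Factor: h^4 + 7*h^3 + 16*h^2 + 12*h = (h + 2)*(h^3 + 5*h^2 + 6*h) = h*(h + 2)*(h^2 + 5*h + 6) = h*(h + 2)^2*(h + 3)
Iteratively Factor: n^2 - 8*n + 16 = (n - 4)*(n - 4)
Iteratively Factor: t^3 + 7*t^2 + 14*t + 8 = (t + 2)*(t^2 + 5*t + 4) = (t + 2)*(t + 4)*(t + 1)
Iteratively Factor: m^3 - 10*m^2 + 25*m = (m)*(m^2 - 10*m + 25) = m*(m - 5)*(m - 5)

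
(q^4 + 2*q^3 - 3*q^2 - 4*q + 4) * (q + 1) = q^5 + 3*q^4 - q^3 - 7*q^2 + 4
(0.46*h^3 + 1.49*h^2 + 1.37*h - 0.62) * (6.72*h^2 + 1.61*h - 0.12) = 3.0912*h^5 + 10.7534*h^4 + 11.5501*h^3 - 2.1395*h^2 - 1.1626*h + 0.0744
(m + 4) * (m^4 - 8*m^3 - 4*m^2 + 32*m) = m^5 - 4*m^4 - 36*m^3 + 16*m^2 + 128*m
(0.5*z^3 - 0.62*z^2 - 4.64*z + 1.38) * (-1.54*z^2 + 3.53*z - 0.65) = -0.77*z^5 + 2.7198*z^4 + 4.632*z^3 - 18.1014*z^2 + 7.8874*z - 0.897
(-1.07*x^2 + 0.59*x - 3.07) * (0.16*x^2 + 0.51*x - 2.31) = -0.1712*x^4 - 0.4513*x^3 + 2.2814*x^2 - 2.9286*x + 7.0917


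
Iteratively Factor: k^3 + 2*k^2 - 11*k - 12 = (k + 1)*(k^2 + k - 12) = (k - 3)*(k + 1)*(k + 4)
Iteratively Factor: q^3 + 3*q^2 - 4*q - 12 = (q + 3)*(q^2 - 4) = (q - 2)*(q + 3)*(q + 2)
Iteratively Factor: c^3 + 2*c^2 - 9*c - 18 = (c + 3)*(c^2 - c - 6) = (c - 3)*(c + 3)*(c + 2)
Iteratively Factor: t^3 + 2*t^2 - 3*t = (t + 3)*(t^2 - t) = (t - 1)*(t + 3)*(t)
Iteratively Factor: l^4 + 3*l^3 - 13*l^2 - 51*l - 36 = (l + 3)*(l^3 - 13*l - 12) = (l + 3)^2*(l^2 - 3*l - 4) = (l - 4)*(l + 3)^2*(l + 1)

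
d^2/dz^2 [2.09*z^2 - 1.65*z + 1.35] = 4.18000000000000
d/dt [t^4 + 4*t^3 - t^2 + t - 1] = 4*t^3 + 12*t^2 - 2*t + 1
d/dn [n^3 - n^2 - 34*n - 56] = 3*n^2 - 2*n - 34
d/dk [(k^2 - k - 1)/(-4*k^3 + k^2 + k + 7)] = ((2*k - 1)*(-4*k^3 + k^2 + k + 7) + (-12*k^2 + 2*k + 1)*(-k^2 + k + 1))/(-4*k^3 + k^2 + k + 7)^2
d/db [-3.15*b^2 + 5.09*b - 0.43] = 5.09 - 6.3*b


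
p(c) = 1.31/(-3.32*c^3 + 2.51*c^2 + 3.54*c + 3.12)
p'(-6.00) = 0.00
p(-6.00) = 0.00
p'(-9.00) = 0.00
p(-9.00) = 0.00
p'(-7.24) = 0.00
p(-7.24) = 0.00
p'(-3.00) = 0.01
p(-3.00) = 0.01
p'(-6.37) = 0.00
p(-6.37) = 0.00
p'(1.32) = 0.46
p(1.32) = 0.29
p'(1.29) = 0.38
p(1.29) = 0.28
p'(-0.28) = -0.31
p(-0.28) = 0.55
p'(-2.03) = 0.05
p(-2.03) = 0.04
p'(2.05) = 0.62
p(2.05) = -0.17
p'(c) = 1.31*(9.96*c^2 - 5.02*c - 3.54)/(-3.32*c^3 + 2.51*c^2 + 3.54*c + 3.12)^2 = (13.0476*c^2 - 6.5762*c - 4.6374)/(-3.32*c^3 + 2.51*c^2 + 3.54*c + 3.12)^2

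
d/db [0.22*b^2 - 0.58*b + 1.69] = 0.44*b - 0.58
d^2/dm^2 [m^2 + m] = 2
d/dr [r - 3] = 1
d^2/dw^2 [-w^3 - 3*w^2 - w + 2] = -6*w - 6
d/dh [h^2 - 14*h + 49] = 2*h - 14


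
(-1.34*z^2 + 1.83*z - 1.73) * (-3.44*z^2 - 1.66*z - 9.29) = 4.6096*z^4 - 4.0708*z^3 + 15.362*z^2 - 14.1289*z + 16.0717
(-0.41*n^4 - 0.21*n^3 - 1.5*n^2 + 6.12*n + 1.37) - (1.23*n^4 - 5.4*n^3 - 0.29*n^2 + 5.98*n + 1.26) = -1.64*n^4 + 5.19*n^3 - 1.21*n^2 + 0.14*n + 0.11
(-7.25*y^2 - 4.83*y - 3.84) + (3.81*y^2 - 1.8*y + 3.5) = -3.44*y^2 - 6.63*y - 0.34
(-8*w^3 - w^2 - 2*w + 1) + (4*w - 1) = -8*w^3 - w^2 + 2*w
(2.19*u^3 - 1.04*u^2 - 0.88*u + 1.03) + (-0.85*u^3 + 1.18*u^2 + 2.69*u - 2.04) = 1.34*u^3 + 0.14*u^2 + 1.81*u - 1.01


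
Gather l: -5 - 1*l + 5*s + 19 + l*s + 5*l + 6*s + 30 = l*(s + 4) + 11*s + 44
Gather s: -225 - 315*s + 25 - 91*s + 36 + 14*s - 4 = -392*s - 168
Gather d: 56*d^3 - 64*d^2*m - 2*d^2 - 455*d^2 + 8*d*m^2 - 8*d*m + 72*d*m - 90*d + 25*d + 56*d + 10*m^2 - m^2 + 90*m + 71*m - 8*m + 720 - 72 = 56*d^3 + d^2*(-64*m - 457) + d*(8*m^2 + 64*m - 9) + 9*m^2 + 153*m + 648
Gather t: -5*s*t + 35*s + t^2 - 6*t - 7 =35*s + t^2 + t*(-5*s - 6) - 7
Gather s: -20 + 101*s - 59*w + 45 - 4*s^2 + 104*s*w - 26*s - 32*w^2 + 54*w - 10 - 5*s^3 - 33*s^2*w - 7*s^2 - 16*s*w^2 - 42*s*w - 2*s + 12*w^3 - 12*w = -5*s^3 + s^2*(-33*w - 11) + s*(-16*w^2 + 62*w + 73) + 12*w^3 - 32*w^2 - 17*w + 15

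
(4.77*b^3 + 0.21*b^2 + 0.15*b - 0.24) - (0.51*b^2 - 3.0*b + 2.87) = 4.77*b^3 - 0.3*b^2 + 3.15*b - 3.11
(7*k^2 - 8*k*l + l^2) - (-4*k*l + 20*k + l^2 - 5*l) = 7*k^2 - 4*k*l - 20*k + 5*l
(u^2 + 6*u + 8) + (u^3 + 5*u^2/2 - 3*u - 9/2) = u^3 + 7*u^2/2 + 3*u + 7/2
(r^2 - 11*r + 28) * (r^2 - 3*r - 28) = r^4 - 14*r^3 + 33*r^2 + 224*r - 784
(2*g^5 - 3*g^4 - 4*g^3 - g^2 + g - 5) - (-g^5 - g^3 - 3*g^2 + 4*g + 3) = 3*g^5 - 3*g^4 - 3*g^3 + 2*g^2 - 3*g - 8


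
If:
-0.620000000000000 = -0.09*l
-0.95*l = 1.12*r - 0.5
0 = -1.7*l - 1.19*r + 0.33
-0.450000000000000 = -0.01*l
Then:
No Solution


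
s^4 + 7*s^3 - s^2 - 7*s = s*(s - 1)*(s + 1)*(s + 7)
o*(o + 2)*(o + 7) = o^3 + 9*o^2 + 14*o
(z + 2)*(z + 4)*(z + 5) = z^3 + 11*z^2 + 38*z + 40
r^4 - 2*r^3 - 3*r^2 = r^2*(r - 3)*(r + 1)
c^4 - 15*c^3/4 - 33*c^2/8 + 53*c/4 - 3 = (c - 4)*(c - 3/2)*(c - 1/4)*(c + 2)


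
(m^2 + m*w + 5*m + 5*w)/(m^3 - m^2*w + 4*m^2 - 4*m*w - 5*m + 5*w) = (-m - w)/(-m^2 + m*w + m - w)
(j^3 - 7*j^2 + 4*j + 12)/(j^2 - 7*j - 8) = (j^2 - 8*j + 12)/(j - 8)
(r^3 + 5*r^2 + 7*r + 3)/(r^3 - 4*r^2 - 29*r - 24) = (r + 1)/(r - 8)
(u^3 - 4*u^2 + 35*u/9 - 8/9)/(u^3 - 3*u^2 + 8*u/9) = (u - 1)/u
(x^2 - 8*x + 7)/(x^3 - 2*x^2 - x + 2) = (x - 7)/(x^2 - x - 2)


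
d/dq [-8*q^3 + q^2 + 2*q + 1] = -24*q^2 + 2*q + 2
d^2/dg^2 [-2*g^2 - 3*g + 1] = -4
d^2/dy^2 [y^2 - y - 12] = 2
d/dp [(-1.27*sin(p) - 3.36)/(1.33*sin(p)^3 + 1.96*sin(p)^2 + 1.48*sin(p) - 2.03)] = (3.3782*sin(p)^3 + 15.8956*sin(p)^2 + 13.1712*sin(p) + 7.5509)*cos(p)/(1.7689*sin(p)^6 + 5.2136*sin(p)^5 + 7.7784*sin(p)^4 + 0.4018*sin(p)^3 - 5.7672*sin(p)^2 - 6.0088*sin(p) + 4.1209)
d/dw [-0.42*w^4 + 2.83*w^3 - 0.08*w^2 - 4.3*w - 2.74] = -1.68*w^3 + 8.49*w^2 - 0.16*w - 4.3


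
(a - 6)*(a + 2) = a^2 - 4*a - 12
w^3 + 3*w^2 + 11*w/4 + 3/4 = (w + 1/2)*(w + 1)*(w + 3/2)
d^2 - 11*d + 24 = (d - 8)*(d - 3)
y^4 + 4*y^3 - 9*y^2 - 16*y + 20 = (y - 2)*(y - 1)*(y + 2)*(y + 5)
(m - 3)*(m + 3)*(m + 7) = m^3 + 7*m^2 - 9*m - 63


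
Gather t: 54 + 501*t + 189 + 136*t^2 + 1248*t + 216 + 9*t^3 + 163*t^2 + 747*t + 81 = 9*t^3 + 299*t^2 + 2496*t + 540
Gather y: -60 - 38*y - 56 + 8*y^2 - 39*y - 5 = 8*y^2 - 77*y - 121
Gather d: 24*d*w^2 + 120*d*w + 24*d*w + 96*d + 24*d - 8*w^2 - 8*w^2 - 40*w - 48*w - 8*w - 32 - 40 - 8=d*(24*w^2 + 144*w + 120) - 16*w^2 - 96*w - 80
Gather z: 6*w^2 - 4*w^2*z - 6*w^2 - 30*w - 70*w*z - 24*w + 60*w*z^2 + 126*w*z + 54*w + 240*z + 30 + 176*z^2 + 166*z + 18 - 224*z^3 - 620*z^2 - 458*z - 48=-224*z^3 + z^2*(60*w - 444) + z*(-4*w^2 + 56*w - 52)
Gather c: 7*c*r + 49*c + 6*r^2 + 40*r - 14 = c*(7*r + 49) + 6*r^2 + 40*r - 14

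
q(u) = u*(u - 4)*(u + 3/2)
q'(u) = u*(u - 4) + u*(u + 3/2) + (u - 4)*(u + 3/2) = 3*u^2 - 5*u - 6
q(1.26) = -9.53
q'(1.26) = -7.54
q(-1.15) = 2.07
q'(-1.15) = 3.72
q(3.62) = -7.04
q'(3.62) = 15.21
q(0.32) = -2.14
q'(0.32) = -7.29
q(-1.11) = 2.21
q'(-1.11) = 3.25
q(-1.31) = 1.32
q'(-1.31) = 5.70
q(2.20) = -14.65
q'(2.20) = -2.48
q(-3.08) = -34.45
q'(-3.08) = 37.86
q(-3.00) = -31.50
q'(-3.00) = 36.00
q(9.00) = 472.50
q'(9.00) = 192.00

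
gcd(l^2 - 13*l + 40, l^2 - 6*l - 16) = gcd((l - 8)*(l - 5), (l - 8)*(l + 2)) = l - 8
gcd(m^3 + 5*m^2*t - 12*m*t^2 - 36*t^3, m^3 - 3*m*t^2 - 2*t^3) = 1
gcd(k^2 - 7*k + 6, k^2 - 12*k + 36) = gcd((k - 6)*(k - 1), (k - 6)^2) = k - 6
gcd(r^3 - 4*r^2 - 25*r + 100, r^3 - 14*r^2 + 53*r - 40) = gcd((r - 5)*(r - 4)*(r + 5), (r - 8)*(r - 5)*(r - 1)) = r - 5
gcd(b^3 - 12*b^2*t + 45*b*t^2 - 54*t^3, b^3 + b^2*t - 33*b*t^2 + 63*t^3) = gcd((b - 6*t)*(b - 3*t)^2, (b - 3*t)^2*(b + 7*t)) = b^2 - 6*b*t + 9*t^2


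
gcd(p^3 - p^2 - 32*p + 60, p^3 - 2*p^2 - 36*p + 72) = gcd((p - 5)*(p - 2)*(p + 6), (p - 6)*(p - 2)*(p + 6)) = p^2 + 4*p - 12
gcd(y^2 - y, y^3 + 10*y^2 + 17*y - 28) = y - 1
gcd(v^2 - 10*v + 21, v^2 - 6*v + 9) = v - 3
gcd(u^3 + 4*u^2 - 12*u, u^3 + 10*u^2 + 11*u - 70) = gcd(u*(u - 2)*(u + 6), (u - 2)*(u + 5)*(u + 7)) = u - 2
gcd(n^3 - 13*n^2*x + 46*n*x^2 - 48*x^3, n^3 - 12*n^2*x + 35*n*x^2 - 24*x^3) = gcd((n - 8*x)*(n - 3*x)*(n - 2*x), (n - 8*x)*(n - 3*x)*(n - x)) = n^2 - 11*n*x + 24*x^2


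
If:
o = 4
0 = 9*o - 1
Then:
No Solution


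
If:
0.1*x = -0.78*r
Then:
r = -0.128205128205128*x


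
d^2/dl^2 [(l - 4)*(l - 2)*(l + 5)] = 6*l - 2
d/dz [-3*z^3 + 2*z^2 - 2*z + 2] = -9*z^2 + 4*z - 2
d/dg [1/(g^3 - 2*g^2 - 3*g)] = (-3*g^2 + 4*g + 3)/(g^2*(-g^2 + 2*g + 3)^2)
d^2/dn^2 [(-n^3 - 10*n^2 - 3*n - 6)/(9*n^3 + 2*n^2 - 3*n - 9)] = 18*(-88*n^6 - 90*n^5 - 486*n^4 - 746*n^3 - 185*n^2 - 195*n - 99)/(729*n^9 + 486*n^8 - 621*n^7 - 2503*n^6 - 765*n^5 + 1404*n^4 + 2484*n^3 + 243*n^2 - 729*n - 729)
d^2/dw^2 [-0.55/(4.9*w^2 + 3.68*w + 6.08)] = (26.411*w^2 + 19.8352*w - 0.55*(9.8*w + 3.68)*(19.6*w + 7.36) + 32.7712)/(4.9*w^2 + 3.68*w + 6.08)^3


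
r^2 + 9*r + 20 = (r + 4)*(r + 5)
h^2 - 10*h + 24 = (h - 6)*(h - 4)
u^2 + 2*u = u*(u + 2)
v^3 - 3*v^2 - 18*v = v*(v - 6)*(v + 3)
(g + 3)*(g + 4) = g^2 + 7*g + 12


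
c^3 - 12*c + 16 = (c - 2)^2*(c + 4)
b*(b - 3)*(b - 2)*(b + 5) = b^4 - 19*b^2 + 30*b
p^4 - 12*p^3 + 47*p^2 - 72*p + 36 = (p - 6)*(p - 3)*(p - 2)*(p - 1)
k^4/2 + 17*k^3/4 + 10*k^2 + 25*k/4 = k*(k/2 + 1/2)*(k + 5/2)*(k + 5)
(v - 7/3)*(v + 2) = v^2 - v/3 - 14/3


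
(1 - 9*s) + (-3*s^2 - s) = -3*s^2 - 10*s + 1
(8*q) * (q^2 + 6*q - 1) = 8*q^3 + 48*q^2 - 8*q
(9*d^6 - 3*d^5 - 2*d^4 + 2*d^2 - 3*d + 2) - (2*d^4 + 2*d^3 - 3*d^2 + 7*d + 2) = 9*d^6 - 3*d^5 - 4*d^4 - 2*d^3 + 5*d^2 - 10*d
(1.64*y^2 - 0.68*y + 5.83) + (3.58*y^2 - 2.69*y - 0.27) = 5.22*y^2 - 3.37*y + 5.56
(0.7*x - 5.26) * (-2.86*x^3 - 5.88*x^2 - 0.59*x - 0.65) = -2.002*x^4 + 10.9276*x^3 + 30.5158*x^2 + 2.6484*x + 3.419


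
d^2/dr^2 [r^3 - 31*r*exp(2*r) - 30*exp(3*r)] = -124*r*exp(2*r) + 6*r - 270*exp(3*r) - 124*exp(2*r)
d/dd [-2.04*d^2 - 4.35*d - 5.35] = -4.08*d - 4.35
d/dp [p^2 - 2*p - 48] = 2*p - 2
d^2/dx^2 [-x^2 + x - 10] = -2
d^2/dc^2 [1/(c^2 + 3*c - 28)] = 2*(-c^2 - 3*c + (2*c + 3)^2 + 28)/(c^2 + 3*c - 28)^3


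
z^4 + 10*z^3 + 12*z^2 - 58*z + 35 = (z - 1)^2*(z + 5)*(z + 7)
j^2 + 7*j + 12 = (j + 3)*(j + 4)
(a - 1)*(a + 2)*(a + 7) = a^3 + 8*a^2 + 5*a - 14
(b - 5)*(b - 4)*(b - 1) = b^3 - 10*b^2 + 29*b - 20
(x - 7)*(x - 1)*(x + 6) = x^3 - 2*x^2 - 41*x + 42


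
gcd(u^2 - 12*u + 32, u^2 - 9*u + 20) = u - 4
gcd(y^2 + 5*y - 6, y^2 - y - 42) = y + 6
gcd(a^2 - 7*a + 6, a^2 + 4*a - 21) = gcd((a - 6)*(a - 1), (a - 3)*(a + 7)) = 1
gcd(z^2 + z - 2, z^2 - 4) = z + 2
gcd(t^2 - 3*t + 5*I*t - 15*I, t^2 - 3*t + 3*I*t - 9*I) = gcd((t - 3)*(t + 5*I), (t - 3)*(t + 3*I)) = t - 3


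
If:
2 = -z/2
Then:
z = -4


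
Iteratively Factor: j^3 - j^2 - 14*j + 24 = (j - 3)*(j^2 + 2*j - 8) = (j - 3)*(j - 2)*(j + 4)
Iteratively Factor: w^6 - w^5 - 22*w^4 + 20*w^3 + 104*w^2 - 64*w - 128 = (w - 2)*(w^5 + w^4 - 20*w^3 - 20*w^2 + 64*w + 64) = (w - 2)^2*(w^4 + 3*w^3 - 14*w^2 - 48*w - 32) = (w - 2)^2*(w + 1)*(w^3 + 2*w^2 - 16*w - 32) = (w - 4)*(w - 2)^2*(w + 1)*(w^2 + 6*w + 8) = (w - 4)*(w - 2)^2*(w + 1)*(w + 4)*(w + 2)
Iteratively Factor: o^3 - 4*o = (o - 2)*(o^2 + 2*o) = (o - 2)*(o + 2)*(o)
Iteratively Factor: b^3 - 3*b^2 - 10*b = (b - 5)*(b^2 + 2*b) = b*(b - 5)*(b + 2)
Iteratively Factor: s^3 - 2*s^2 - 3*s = (s - 3)*(s^2 + s) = s*(s - 3)*(s + 1)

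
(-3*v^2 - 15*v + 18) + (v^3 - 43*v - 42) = v^3 - 3*v^2 - 58*v - 24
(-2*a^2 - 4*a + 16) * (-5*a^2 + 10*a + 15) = 10*a^4 - 150*a^2 + 100*a + 240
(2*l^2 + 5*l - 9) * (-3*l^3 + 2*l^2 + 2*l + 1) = -6*l^5 - 11*l^4 + 41*l^3 - 6*l^2 - 13*l - 9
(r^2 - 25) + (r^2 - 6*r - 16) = 2*r^2 - 6*r - 41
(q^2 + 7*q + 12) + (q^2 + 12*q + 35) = 2*q^2 + 19*q + 47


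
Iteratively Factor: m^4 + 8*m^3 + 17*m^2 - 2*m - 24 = (m + 3)*(m^3 + 5*m^2 + 2*m - 8) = (m + 3)*(m + 4)*(m^2 + m - 2) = (m - 1)*(m + 3)*(m + 4)*(m + 2)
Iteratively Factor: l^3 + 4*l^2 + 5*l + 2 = (l + 2)*(l^2 + 2*l + 1) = (l + 1)*(l + 2)*(l + 1)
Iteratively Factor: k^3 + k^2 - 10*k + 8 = (k - 1)*(k^2 + 2*k - 8) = (k - 1)*(k + 4)*(k - 2)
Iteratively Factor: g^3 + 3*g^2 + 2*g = (g)*(g^2 + 3*g + 2) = g*(g + 1)*(g + 2)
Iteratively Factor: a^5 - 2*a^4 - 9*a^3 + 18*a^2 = (a + 3)*(a^4 - 5*a^3 + 6*a^2) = (a - 3)*(a + 3)*(a^3 - 2*a^2) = (a - 3)*(a - 2)*(a + 3)*(a^2) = a*(a - 3)*(a - 2)*(a + 3)*(a)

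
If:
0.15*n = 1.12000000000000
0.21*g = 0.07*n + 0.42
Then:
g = 4.49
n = 7.47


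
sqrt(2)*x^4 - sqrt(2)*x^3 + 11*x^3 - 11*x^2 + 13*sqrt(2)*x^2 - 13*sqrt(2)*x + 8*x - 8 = (x - 1)*(x + sqrt(2))*(x + 4*sqrt(2))*(sqrt(2)*x + 1)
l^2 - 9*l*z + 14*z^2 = (l - 7*z)*(l - 2*z)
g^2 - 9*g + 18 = (g - 6)*(g - 3)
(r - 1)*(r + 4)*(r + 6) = r^3 + 9*r^2 + 14*r - 24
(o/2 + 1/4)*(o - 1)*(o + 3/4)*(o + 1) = o^4/2 + 5*o^3/8 - 5*o^2/16 - 5*o/8 - 3/16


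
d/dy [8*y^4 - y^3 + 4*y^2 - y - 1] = 32*y^3 - 3*y^2 + 8*y - 1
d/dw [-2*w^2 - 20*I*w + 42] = -4*w - 20*I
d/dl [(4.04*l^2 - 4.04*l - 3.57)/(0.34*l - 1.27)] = (1.3736*l^2 - 10.2616*l + 6.3446)/(0.1156*l^2 - 0.8636*l + 1.6129)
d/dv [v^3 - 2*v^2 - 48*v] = 3*v^2 - 4*v - 48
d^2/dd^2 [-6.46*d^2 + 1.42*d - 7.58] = -12.9200000000000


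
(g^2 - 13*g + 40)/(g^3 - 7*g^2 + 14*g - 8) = (g^2 - 13*g + 40)/(g^3 - 7*g^2 + 14*g - 8)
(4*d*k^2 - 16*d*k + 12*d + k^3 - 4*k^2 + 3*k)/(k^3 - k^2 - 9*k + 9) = (4*d + k)/(k + 3)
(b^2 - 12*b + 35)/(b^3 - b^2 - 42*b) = (b - 5)/(b*(b + 6))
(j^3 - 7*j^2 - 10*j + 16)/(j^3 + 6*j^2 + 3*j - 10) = (j - 8)/(j + 5)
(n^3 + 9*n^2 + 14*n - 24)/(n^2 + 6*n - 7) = (n^2 + 10*n + 24)/(n + 7)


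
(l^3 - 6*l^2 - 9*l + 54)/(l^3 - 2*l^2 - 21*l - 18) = (l - 3)/(l + 1)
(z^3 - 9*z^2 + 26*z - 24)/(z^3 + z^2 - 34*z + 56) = (z - 3)/(z + 7)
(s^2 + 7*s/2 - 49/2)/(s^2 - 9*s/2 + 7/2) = (s + 7)/(s - 1)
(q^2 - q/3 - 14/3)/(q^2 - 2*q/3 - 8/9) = 3*(-3*q^2 + q + 14)/(-9*q^2 + 6*q + 8)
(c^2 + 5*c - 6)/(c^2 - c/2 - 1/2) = 2*(c + 6)/(2*c + 1)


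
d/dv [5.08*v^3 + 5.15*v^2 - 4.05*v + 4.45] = 15.24*v^2 + 10.3*v - 4.05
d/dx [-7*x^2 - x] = -14*x - 1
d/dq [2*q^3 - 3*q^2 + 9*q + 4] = 6*q^2 - 6*q + 9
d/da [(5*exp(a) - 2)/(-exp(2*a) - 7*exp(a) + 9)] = (5*exp(2*a) - 4*exp(a) + 31)*exp(a)/(exp(4*a) + 14*exp(3*a) + 31*exp(2*a) - 126*exp(a) + 81)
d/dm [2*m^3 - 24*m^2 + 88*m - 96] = 6*m^2 - 48*m + 88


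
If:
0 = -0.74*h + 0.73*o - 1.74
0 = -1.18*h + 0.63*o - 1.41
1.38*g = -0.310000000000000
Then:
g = -0.22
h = 0.17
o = 2.56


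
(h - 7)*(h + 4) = h^2 - 3*h - 28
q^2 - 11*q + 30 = (q - 6)*(q - 5)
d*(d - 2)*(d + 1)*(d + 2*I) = d^4 - d^3 + 2*I*d^3 - 2*d^2 - 2*I*d^2 - 4*I*d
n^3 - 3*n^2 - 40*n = n*(n - 8)*(n + 5)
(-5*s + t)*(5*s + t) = -25*s^2 + t^2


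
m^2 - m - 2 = (m - 2)*(m + 1)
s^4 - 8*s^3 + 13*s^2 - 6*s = s*(s - 6)*(s - 1)^2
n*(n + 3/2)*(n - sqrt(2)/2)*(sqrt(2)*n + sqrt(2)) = sqrt(2)*n^4 - n^3 + 5*sqrt(2)*n^3/2 - 5*n^2/2 + 3*sqrt(2)*n^2/2 - 3*n/2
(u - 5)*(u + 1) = u^2 - 4*u - 5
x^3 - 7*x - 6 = (x - 3)*(x + 1)*(x + 2)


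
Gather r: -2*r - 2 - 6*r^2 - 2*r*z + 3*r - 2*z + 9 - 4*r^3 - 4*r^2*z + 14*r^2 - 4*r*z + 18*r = -4*r^3 + r^2*(8 - 4*z) + r*(19 - 6*z) - 2*z + 7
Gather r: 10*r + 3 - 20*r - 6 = -10*r - 3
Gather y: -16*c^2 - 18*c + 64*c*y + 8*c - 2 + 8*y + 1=-16*c^2 - 10*c + y*(64*c + 8) - 1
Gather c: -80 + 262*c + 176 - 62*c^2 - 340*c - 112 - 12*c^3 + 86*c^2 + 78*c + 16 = -12*c^3 + 24*c^2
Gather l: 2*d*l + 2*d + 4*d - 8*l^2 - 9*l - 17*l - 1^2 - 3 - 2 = 6*d - 8*l^2 + l*(2*d - 26) - 6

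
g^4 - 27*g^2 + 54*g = g*(g - 3)^2*(g + 6)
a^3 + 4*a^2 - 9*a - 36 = (a - 3)*(a + 3)*(a + 4)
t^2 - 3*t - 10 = (t - 5)*(t + 2)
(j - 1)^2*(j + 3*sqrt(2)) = j^3 - 2*j^2 + 3*sqrt(2)*j^2 - 6*sqrt(2)*j + j + 3*sqrt(2)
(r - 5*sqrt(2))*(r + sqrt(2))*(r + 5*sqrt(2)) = r^3 + sqrt(2)*r^2 - 50*r - 50*sqrt(2)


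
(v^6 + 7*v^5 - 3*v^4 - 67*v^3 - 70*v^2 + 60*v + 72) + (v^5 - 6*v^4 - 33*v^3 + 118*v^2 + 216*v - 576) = v^6 + 8*v^5 - 9*v^4 - 100*v^3 + 48*v^2 + 276*v - 504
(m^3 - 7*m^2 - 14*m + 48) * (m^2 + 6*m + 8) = m^5 - m^4 - 48*m^3 - 92*m^2 + 176*m + 384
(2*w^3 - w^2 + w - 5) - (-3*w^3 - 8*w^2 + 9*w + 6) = 5*w^3 + 7*w^2 - 8*w - 11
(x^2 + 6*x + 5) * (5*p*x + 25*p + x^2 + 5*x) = 5*p*x^3 + 55*p*x^2 + 175*p*x + 125*p + x^4 + 11*x^3 + 35*x^2 + 25*x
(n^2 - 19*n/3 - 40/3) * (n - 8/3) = n^3 - 9*n^2 + 32*n/9 + 320/9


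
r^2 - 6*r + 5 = (r - 5)*(r - 1)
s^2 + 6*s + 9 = (s + 3)^2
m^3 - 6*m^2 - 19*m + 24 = (m - 8)*(m - 1)*(m + 3)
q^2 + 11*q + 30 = (q + 5)*(q + 6)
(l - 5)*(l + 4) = l^2 - l - 20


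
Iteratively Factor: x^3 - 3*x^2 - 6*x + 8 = (x + 2)*(x^2 - 5*x + 4) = (x - 1)*(x + 2)*(x - 4)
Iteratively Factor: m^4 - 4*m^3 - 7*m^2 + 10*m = (m + 2)*(m^3 - 6*m^2 + 5*m) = (m - 5)*(m + 2)*(m^2 - m) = m*(m - 5)*(m + 2)*(m - 1)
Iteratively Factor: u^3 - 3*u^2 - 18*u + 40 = (u - 5)*(u^2 + 2*u - 8) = (u - 5)*(u + 4)*(u - 2)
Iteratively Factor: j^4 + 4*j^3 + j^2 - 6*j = (j + 3)*(j^3 + j^2 - 2*j) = (j + 2)*(j + 3)*(j^2 - j) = (j - 1)*(j + 2)*(j + 3)*(j)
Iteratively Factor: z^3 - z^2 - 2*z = (z - 2)*(z^2 + z) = z*(z - 2)*(z + 1)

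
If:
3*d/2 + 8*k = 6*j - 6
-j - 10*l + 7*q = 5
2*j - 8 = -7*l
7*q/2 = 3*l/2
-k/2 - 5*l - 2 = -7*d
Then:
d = -1424/1589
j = 13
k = 14568/1589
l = -18/7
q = -54/49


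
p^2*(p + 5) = p^3 + 5*p^2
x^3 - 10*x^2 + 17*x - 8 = (x - 8)*(x - 1)^2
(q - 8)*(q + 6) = q^2 - 2*q - 48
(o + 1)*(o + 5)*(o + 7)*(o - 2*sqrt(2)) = o^4 - 2*sqrt(2)*o^3 + 13*o^3 - 26*sqrt(2)*o^2 + 47*o^2 - 94*sqrt(2)*o + 35*o - 70*sqrt(2)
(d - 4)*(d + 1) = d^2 - 3*d - 4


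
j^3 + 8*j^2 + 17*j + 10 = (j + 1)*(j + 2)*(j + 5)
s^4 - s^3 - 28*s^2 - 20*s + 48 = (s - 6)*(s - 1)*(s + 2)*(s + 4)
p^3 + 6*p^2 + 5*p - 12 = (p - 1)*(p + 3)*(p + 4)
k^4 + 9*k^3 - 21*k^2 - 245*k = k*(k - 5)*(k + 7)^2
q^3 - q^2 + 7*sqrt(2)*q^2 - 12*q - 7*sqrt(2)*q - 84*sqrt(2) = (q - 4)*(q + 3)*(q + 7*sqrt(2))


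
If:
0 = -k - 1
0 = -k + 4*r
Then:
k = -1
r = -1/4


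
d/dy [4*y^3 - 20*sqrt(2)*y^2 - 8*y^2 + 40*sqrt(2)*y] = 12*y^2 - 40*sqrt(2)*y - 16*y + 40*sqrt(2)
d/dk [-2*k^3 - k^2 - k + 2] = -6*k^2 - 2*k - 1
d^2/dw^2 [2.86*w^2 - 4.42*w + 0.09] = 5.72000000000000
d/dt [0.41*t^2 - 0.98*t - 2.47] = 0.82*t - 0.98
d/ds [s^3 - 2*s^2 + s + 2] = 3*s^2 - 4*s + 1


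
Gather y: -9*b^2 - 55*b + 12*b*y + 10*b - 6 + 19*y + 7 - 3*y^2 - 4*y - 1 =-9*b^2 - 45*b - 3*y^2 + y*(12*b + 15)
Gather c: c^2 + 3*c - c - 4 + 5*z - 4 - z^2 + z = c^2 + 2*c - z^2 + 6*z - 8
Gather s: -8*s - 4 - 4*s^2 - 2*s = -4*s^2 - 10*s - 4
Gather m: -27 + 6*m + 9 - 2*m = 4*m - 18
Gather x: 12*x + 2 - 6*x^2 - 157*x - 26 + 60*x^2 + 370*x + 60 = 54*x^2 + 225*x + 36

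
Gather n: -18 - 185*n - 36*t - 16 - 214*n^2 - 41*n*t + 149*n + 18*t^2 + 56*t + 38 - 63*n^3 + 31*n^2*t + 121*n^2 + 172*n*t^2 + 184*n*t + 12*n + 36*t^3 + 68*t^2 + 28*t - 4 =-63*n^3 + n^2*(31*t - 93) + n*(172*t^2 + 143*t - 24) + 36*t^3 + 86*t^2 + 48*t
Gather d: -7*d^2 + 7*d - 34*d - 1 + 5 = -7*d^2 - 27*d + 4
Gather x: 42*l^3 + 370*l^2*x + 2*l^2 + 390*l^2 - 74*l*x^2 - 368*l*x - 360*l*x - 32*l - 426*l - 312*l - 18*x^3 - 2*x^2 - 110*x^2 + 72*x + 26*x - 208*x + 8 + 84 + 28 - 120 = 42*l^3 + 392*l^2 - 770*l - 18*x^3 + x^2*(-74*l - 112) + x*(370*l^2 - 728*l - 110)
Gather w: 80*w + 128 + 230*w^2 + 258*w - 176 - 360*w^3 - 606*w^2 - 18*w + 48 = -360*w^3 - 376*w^2 + 320*w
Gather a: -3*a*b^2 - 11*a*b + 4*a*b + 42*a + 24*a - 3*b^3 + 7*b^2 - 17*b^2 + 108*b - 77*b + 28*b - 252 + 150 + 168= a*(-3*b^2 - 7*b + 66) - 3*b^3 - 10*b^2 + 59*b + 66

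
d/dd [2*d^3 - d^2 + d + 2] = 6*d^2 - 2*d + 1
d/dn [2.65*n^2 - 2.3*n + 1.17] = 5.3*n - 2.3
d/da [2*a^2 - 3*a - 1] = 4*a - 3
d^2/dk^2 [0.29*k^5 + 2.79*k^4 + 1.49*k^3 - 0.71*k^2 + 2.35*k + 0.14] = 5.8*k^3 + 33.48*k^2 + 8.94*k - 1.42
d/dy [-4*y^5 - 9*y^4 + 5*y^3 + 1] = y^2*(-20*y^2 - 36*y + 15)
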